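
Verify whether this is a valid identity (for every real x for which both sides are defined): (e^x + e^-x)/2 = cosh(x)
Claim: (e^x + e^-x)/2 = cosh(x).
Reasoning: This is exactly the definition of the hyperbolic cosine: cosh(x) := (e^x + e^-x)/2.
So the two sides agree for every real x for which both sides are defined.

Conclusion: Yes, this is an identity.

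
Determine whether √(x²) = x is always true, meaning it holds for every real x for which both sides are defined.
Claim: √(x²) = x.
Test a specific point where both sides are defined: x = -3.
LHS = √(x²) ≈ 3.0000
RHS = x ≈ -3.0000
Since 3.0000 ≠ -3.0000, the equation fails at this point, so it cannot hold for every real x for which both sides are defined.
√(x²) = |x|, which differs from x whenever x < 0 (both sides are defined for every real x).

Conclusion: No, this is NOT an identity.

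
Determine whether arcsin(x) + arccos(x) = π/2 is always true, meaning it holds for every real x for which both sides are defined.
Yes, this is an identity.

Claim: arcsin(x) + arccos(x) = π/2.
Reasoning: Both sides are defined for -1 ≤ x ≤ 1. Let θ = arcsin(x), so sin θ = x and θ ∈ [-π/2, π/2]. Then cos(π/2 - θ) = sin θ = x and π/2 - θ ∈ [0, π], which is exactly the range of arccos, so arccos(x) = π/2 - θ. Adding: arcsin(x) + arccos(x) = θ + (π/2 - θ) = π/2.
So the two sides agree for every real x for which both sides are defined.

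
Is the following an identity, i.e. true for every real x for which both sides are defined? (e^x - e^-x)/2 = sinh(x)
Claim: (e^x - e^-x)/2 = sinh(x).
Reasoning: This is exactly the definition of the hyperbolic sine: sinh(x) := (e^x - e^-x)/2.
So the two sides agree for every real x for which both sides are defined.

Conclusion: Yes, this is an identity.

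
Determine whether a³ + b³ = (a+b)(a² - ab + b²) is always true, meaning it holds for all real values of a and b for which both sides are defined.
Claim: a³ + b³ = (a+b)(a² - ab + b²).
Reasoning: Expand the right side: (a+b)(a² - ab + b²) = a³ - a²b + ab² + a²b - ab² + b³ = a³ + b³ (the middle terms cancel in pairs).
So the two sides agree for all real values of a and b for which both sides are defined.

Conclusion: Yes, this is an identity.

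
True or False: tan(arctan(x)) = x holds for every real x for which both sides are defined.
True.

Claim: tan(arctan(x)) = x.
Reasoning: For every real x, arctan(x) is by definition the angle in (-π/2, π/2) whose tangent equals x. Taking the tangent of that angle returns x.
So the two sides agree for every real x for which both sides are defined.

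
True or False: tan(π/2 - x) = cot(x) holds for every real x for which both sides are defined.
Claim: tan(π/2 - x) = cot(x).
Reasoning: tan(π/2 - x) = sin(π/2 - x)/cos(π/2 - x) = cos(x)/sin(x) = cot(x), using the cofunction identities sin(π/2 - x) = cos(x) and cos(π/2 - x) = sin(x).
So the two sides agree for every real x for which both sides are defined.

Conclusion: True.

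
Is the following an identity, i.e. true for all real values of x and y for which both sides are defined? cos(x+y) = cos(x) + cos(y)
Claim: cos(x+y) = cos(x) + cos(y).
Test a specific point where both sides are defined: x = π/6, y = π.
LHS = cos(x+y) ≈ -0.8660
RHS = cos(x) + cos(y) ≈ -0.1340
Since -0.8660 ≠ -0.1340, the equation fails at this point, so it cannot hold for all real values of x and y for which both sides are defined.
The correct expansion is cos(x+y) = cos(x)cos(y) - sin(x)sin(y); cosine is not additive.

Conclusion: No, this is NOT an identity.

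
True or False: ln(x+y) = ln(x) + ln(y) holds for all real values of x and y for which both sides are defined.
Claim: ln(x+y) = ln(x) + ln(y).
Test a specific point where both sides are defined: x = 1/2, y = 1.
LHS = ln(x+y) ≈ 0.4055
RHS = ln(x) + ln(y) ≈ -0.6931
Since 0.4055 ≠ -0.6931, the equation fails at this point, so it cannot hold for all real values of x and y for which both sides are defined.
ln(x) + ln(y) = ln(xy), not ln(x+y).

Conclusion: False.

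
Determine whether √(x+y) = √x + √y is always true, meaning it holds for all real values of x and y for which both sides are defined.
No, this is NOT an identity.

Claim: √(x+y) = √x + √y.
Test a specific point where both sides are defined: x = 3, y = 5.
LHS = √(x+y) ≈ 2.8284
RHS = √x + √y ≈ 3.9681
Since 2.8284 ≠ 3.9681, the equation fails at this point, so it cannot hold for all real values of x and y for which both sides are defined.
Squaring the right side gives x + 2√(xy) + y, not x + y.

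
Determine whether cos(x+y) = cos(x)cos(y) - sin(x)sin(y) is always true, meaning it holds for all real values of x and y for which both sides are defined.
Claim: cos(x+y) = cos(x)cos(y) - sin(x)sin(y).
Reasoning: By Euler's formula e^(i(x+y)) = e^(ix)·e^(iy) = (cos x + i·sin x)(cos y + i·sin y). The real part of the left side is cos(x+y); the real part of the product is cos(x)cos(y) - sin(x)sin(y) (since i·i = -1).
So the two sides agree for all real values of x and y for which both sides are defined.

Conclusion: Yes, this is an identity.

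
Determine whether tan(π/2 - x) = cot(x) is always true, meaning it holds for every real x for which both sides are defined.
Yes, this is an identity.

Claim: tan(π/2 - x) = cot(x).
Reasoning: tan(π/2 - x) = sin(π/2 - x)/cos(π/2 - x) = cos(x)/sin(x) = cot(x), using the cofunction identities sin(π/2 - x) = cos(x) and cos(π/2 - x) = sin(x).
So the two sides agree for every real x for which both sides are defined.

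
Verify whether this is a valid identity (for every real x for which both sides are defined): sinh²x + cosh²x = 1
Claim: sinh²x + cosh²x = 1.
Test a specific point where both sides are defined: x = 4.
LHS = sinh²x + cosh²x ≈ 1490.4792
RHS = 1 ≈ 1.0000
Since 1490.4792 ≠ 1.0000, the equation fails at this point, so it cannot hold for every real x for which both sides are defined.
The correct hyperbolic identity is cosh²x - sinh²x = 1 (a difference); the sum sinh²x + cosh²x equals cosh(2x).

Conclusion: No, this is NOT an identity.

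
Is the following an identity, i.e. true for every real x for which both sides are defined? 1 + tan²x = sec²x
Yes, this is an identity.

Claim: 1 + tan²x = sec²x.
Reasoning: Start from sin²x + cos²x = 1 and divide every term by cos²x (allowed wherever tan x and sec x are defined): tan²x + 1 = 1/cos²x = sec²x.
So the two sides agree for every real x for which both sides are defined.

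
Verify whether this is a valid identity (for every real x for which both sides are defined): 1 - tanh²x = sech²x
Claim: 1 - tanh²x = sech²x.
Reasoning: Divide cosh²x - sinh²x = 1 through by cosh²x (never zero): 1 - tanh²x = 1/cosh²x = sech²x.
So the two sides agree for every real x for which both sides are defined.

Conclusion: Yes, this is an identity.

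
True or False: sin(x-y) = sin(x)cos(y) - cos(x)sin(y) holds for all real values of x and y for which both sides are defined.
True.

Claim: sin(x-y) = sin(x)cos(y) - cos(x)sin(y).
Reasoning: Replace y by -y in sin(x+y) = sin(x)cos(y) + cos(x)sin(y) and use cos(-y) = cos(y), sin(-y) = -sin(y): sin(x-y) = sin(x)cos(y) - cos(x)sin(y).
So the two sides agree for all real values of x and y for which both sides are defined.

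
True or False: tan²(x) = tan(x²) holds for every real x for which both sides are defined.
Claim: tan²(x) = tan(x²).
Test a specific point where both sides are defined: x = 2π/3.
LHS = tan²(x) ≈ 3.0000
RHS = tan(x²) ≈ 2.9590
Since 3.0000 ≠ 2.9590, the equation fails at this point, so it cannot hold for every real x for which both sides are defined.
tan²(x) means (tan x)², squaring the output; tan(x²) squares the input. These are different functions.

Conclusion: False.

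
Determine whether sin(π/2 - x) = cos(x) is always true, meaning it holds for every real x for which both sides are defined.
Claim: sin(π/2 - x) = cos(x).
Reasoning: Use sin(u - v) = sin(u)cos(v) - cos(u)sin(v) with u = π/2, v = x: sin(π/2)cos(x) - cos(π/2)sin(x) = 1·cos(x) - 0·sin(x) = cos(x).
So the two sides agree for every real x for which both sides are defined.

Conclusion: Yes, this is an identity.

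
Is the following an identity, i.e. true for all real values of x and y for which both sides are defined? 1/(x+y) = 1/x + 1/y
No, this is NOT an identity.

Claim: 1/(x+y) = 1/x + 1/y.
Test a specific point where both sides are defined: x = 4, y = 1.
LHS = 1/(x+y) ≈ 0.2000
RHS = 1/x + 1/y ≈ 1.2500
Since 0.2000 ≠ 1.2500, the equation fails at this point, so it cannot hold for all real values of x and y for which both sides are defined.
1/x + 1/y = (x+y)/(xy), which is not 1/(x+y).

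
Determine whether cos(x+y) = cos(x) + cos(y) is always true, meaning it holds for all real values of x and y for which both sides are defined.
No, this is NOT an identity.

Claim: cos(x+y) = cos(x) + cos(y).
Test a specific point where both sides are defined: x = -π/3, y = π/6.
LHS = cos(x+y) ≈ 0.8660
RHS = cos(x) + cos(y) ≈ 1.3660
Since 0.8660 ≠ 1.3660, the equation fails at this point, so it cannot hold for all real values of x and y for which both sides are defined.
The correct expansion is cos(x+y) = cos(x)cos(y) - sin(x)sin(y); cosine is not additive.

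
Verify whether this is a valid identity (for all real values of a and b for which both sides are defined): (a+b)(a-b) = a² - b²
Claim: (a+b)(a-b) = a² - b².
Reasoning: Expand: (a+b)(a-b) = a² - ab + ba - b² = a² - b² (the cross terms cancel).
So the two sides agree for all real values of a and b for which both sides are defined.

Conclusion: Yes, this is an identity.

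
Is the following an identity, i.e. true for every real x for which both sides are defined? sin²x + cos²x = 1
Claim: sin²x + cos²x = 1.
Reasoning: The point (cos x, sin x) lies on the unit circle X² + Y² = 1, so cos²x + sin²x = 1 for every real x.
So the two sides agree for every real x for which both sides are defined.

Conclusion: Yes, this is an identity.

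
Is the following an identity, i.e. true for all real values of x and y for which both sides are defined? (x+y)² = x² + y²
Claim: (x+y)² = x² + y².
Test a specific point where both sides are defined: x = 5, y = 1/2.
LHS = (x+y)² ≈ 30.2500
RHS = x² + y² ≈ 25.2500
Since 30.2500 ≠ 25.2500, the equation fails at this point, so it cannot hold for all real values of x and y for which both sides are defined.
The correct expansion is (x+y)² = x² + 2xy + y²; the cross term 2xy is missing.

Conclusion: No, this is NOT an identity.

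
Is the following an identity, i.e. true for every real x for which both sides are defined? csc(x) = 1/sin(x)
Claim: csc(x) = 1/sin(x).
Reasoning: csc(x) is by definition the reciprocal of sin(x), wherever sin(x) ≠ 0.
So the two sides agree for every real x for which both sides are defined.

Conclusion: Yes, this is an identity.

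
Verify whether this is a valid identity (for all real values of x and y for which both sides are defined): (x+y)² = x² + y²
Claim: (x+y)² = x² + y².
Test a specific point where both sides are defined: x = 4, y = 4.
LHS = (x+y)² ≈ 64.0000
RHS = x² + y² ≈ 32.0000
Since 64.0000 ≠ 32.0000, the equation fails at this point, so it cannot hold for all real values of x and y for which both sides are defined.
The correct expansion is (x+y)² = x² + 2xy + y²; the cross term 2xy is missing.

Conclusion: No, this is NOT an identity.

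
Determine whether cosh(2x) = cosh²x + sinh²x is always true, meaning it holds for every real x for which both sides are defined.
Yes, this is an identity.

Claim: cosh(2x) = cosh²x + sinh²x.
Reasoning: cosh²x = (e^(2x) + 2 + e^(-2x))/4 and sinh²x = (e^(2x) - 2 + e^(-2x))/4. Adding gives (2e^(2x) + 2e^(-2x))/4 = (e^(2x) + e^(-2x))/2 = cosh(2x).
So the two sides agree for every real x for which both sides are defined.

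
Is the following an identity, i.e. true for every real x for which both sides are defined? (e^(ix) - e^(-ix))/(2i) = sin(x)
Yes, this is an identity.

Claim: (e^(ix) - e^(-ix))/(2i) = sin(x).
Reasoning: By Euler's formula e^(ix) = cos(x) + i·sin(x) and e^(-ix) = cos(x) - i·sin(x). Subtracting cancels the cosine terms: e^(ix) - e^(-ix) = 2i·sin(x); divide by 2i.
So the two sides agree for every real x for which both sides are defined.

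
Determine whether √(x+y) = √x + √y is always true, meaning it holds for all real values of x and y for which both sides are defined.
No, this is NOT an identity.

Claim: √(x+y) = √x + √y.
Test a specific point where both sides are defined: x = 1/2, y = 1.
LHS = √(x+y) ≈ 1.2247
RHS = √x + √y ≈ 1.7071
Since 1.2247 ≠ 1.7071, the equation fails at this point, so it cannot hold for all real values of x and y for which both sides are defined.
Squaring the right side gives x + 2√(xy) + y, not x + y.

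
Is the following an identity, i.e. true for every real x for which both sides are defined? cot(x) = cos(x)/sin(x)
Yes, this is an identity.

Claim: cot(x) = cos(x)/sin(x).
Reasoning: cot(x) is defined as 1/tan(x) = 1/(sin(x)/cos(x)) = cos(x)/sin(x), wherever sin(x) ≠ 0.
So the two sides agree for every real x for which both sides are defined.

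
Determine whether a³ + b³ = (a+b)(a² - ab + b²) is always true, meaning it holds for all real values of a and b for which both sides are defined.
Yes, this is an identity.

Claim: a³ + b³ = (a+b)(a² - ab + b²).
Reasoning: Expand the right side: (a+b)(a² - ab + b²) = a³ - a²b + ab² + a²b - ab² + b³ = a³ + b³ (the middle terms cancel in pairs).
So the two sides agree for all real values of a and b for which both sides are defined.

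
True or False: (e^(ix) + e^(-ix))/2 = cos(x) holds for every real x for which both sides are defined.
Claim: (e^(ix) + e^(-ix))/2 = cos(x).
Reasoning: By Euler's formula e^(ix) = cos(x) + i·sin(x) and e^(-ix) = cos(x) - i·sin(x). Adding cancels the sine terms: e^(ix) + e^(-ix) = 2cos(x); divide by 2.
So the two sides agree for every real x for which both sides are defined.

Conclusion: True.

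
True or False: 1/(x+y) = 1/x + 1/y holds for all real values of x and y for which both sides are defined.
False.

Claim: 1/(x+y) = 1/x + 1/y.
Test a specific point where both sides are defined: x = 5, y = 2.
LHS = 1/(x+y) ≈ 0.1429
RHS = 1/x + 1/y ≈ 0.7000
Since 0.1429 ≠ 0.7000, the equation fails at this point, so it cannot hold for all real values of x and y for which both sides are defined.
1/x + 1/y = (x+y)/(xy), which is not 1/(x+y).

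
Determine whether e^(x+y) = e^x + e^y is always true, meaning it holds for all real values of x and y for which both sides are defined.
Claim: e^(x+y) = e^x + e^y.
Test a specific point where both sides are defined: x = 4, y = -1.
LHS = e^(x+y) ≈ 20.0855
RHS = e^x + e^y ≈ 54.9660
Since 20.0855 ≠ 54.9660, the equation fails at this point, so it cannot hold for all real values of x and y for which both sides are defined.
The correct rule is e^(x+y) = e^x · e^y (a product, not a sum).

Conclusion: No, this is NOT an identity.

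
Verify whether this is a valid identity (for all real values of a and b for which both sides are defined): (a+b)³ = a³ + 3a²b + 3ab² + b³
Yes, this is an identity.

Claim: (a+b)³ = a³ + 3a²b + 3ab² + b³.
Reasoning: (a+b)³ = (a+b)(a+b)² = (a+b)(a² + 2ab + b²) = a³ + 2a²b + ab² + a²b + 2ab² + b³ = a³ + 3a²b + 3ab² + b³.
So the two sides agree for all real values of a and b for which both sides are defined.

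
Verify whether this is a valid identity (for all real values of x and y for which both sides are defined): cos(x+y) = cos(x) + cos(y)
Claim: cos(x+y) = cos(x) + cos(y).
Test a specific point where both sides are defined: x = π/3, y = 3π/4.
LHS = cos(x+y) ≈ -0.9659
RHS = cos(x) + cos(y) ≈ -0.2071
Since -0.9659 ≠ -0.2071, the equation fails at this point, so it cannot hold for all real values of x and y for which both sides are defined.
The correct expansion is cos(x+y) = cos(x)cos(y) - sin(x)sin(y); cosine is not additive.

Conclusion: No, this is NOT an identity.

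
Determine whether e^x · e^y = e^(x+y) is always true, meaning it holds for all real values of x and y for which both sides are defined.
Yes, this is an identity.

Claim: e^x · e^y = e^(x+y).
Reasoning: This is the law of exponents for a common base: multiplying powers adds exponents. E.g. from the series, (Σ x^j/j!)(Σ y^k/k!) = Σ_m (Σ_{j+k=m} x^j y^k/(j!k!)) = Σ_m (x+y)^m/m! by the binomial theorem.
So the two sides agree for all real values of x and y for which both sides are defined.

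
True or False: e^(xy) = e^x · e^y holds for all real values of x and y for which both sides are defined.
False.

Claim: e^(xy) = e^x · e^y.
Test a specific point where both sides are defined: x = 4, y = -2.
LHS = e^(xy) ≈ 0.0003
RHS = e^x · e^y ≈ 7.3891
Since 0.0003 ≠ 7.3891, the equation fails at this point, so it cannot hold for all real values of x and y for which both sides are defined.
e^x · e^y = e^(x+y), not e^(xy).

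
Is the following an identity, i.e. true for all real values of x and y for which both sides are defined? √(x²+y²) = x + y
Claim: √(x²+y²) = x + y.
Test a specific point where both sides are defined: x = 4, y = 4.
LHS = √(x²+y²) ≈ 5.6569
RHS = x + y ≈ 8.0000
Since 5.6569 ≠ 8.0000, the equation fails at this point, so it cannot hold for all real values of x and y for which both sides are defined.
(x+y)² = x² + 2xy + y², not x² + y², so the square root does not split this way.

Conclusion: No, this is NOT an identity.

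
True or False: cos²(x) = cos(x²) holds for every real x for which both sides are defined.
Claim: cos²(x) = cos(x²).
Test a specific point where both sides are defined: x = π.
LHS = cos²(x) ≈ 1.0000
RHS = cos(x²) ≈ -0.9027
Since 1.0000 ≠ -0.9027, the equation fails at this point, so it cannot hold for every real x for which both sides are defined.
cos²(x) means (cos x)², squaring the output; cos(x²) squares the input. These are different functions.

Conclusion: False.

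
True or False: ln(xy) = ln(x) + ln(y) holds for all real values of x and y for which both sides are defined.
Claim: ln(xy) = ln(x) + ln(y).
Reasoning: Both sides are simultaneously defined only when x, y > 0. Write x = e^p, y = e^q (p = ln x, q = ln y). Then xy = e^p · e^q = e^(p+q), so ln(xy) = p + q = ln(x) + ln(y).
So the two sides agree for all real values of x and y for which both sides are defined.

Conclusion: True.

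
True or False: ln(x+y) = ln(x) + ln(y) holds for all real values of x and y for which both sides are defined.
False.

Claim: ln(x+y) = ln(x) + ln(y).
Test a specific point where both sides are defined: x = 3, y = 1/2.
LHS = ln(x+y) ≈ 1.2528
RHS = ln(x) + ln(y) ≈ 0.4055
Since 1.2528 ≠ 0.4055, the equation fails at this point, so it cannot hold for all real values of x and y for which both sides are defined.
ln(x) + ln(y) = ln(xy), not ln(x+y).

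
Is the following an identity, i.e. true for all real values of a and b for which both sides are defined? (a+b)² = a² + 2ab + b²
Yes, this is an identity.

Claim: (a+b)² = a² + 2ab + b².
Reasoning: Expand: (a+b)² = (a+b)(a+b) = a·a + a·b + b·a + b·b = a² + 2ab + b².
So the two sides agree for all real values of a and b for which both sides are defined.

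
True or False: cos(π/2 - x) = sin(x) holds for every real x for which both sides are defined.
True.

Claim: cos(π/2 - x) = sin(x).
Reasoning: Use cos(u - v) = cos(u)cos(v) + sin(u)sin(v) with u = π/2, v = x: cos(π/2)cos(x) + sin(π/2)sin(x) = 0·cos(x) + 1·sin(x) = sin(x).
So the two sides agree for every real x for which both sides are defined.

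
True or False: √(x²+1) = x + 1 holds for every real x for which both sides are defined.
False.

Claim: √(x²+1) = x + 1.
Test a specific point where both sides are defined: x = 3/2.
LHS = √(x²+1) ≈ 1.8028
RHS = x + 1 ≈ 2.5000
Since 1.8028 ≠ 2.5000, the equation fails at this point, so it cannot hold for every real x for which both sides are defined.
(x+1)² = x² + 2x + 1 ≠ x² + 1 unless x = 0.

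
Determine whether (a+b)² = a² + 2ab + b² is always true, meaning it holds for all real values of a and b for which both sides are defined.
Claim: (a+b)² = a² + 2ab + b².
Reasoning: Expand: (a+b)² = (a+b)(a+b) = a·a + a·b + b·a + b·b = a² + 2ab + b².
So the two sides agree for all real values of a and b for which both sides are defined.

Conclusion: Yes, this is an identity.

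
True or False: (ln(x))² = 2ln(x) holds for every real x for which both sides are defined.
False.

Claim: (ln(x))² = 2ln(x).
Test a specific point where both sides are defined: x = 4.
LHS = (ln(x))² ≈ 1.9218
RHS = 2ln(x) ≈ 2.7726
Since 1.9218 ≠ 2.7726, the equation fails at this point, so it cannot hold for every real x for which both sides are defined.
2ln(x) equals ln(x²), which is not the same as (ln x)².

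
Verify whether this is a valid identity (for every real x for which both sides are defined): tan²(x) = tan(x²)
No, this is NOT an identity.

Claim: tan²(x) = tan(x²).
Test a specific point where both sides are defined: x = 3π/4.
LHS = tan²(x) ≈ 1.0000
RHS = tan(x²) ≈ -0.8977
Since 1.0000 ≠ -0.8977, the equation fails at this point, so it cannot hold for every real x for which both sides are defined.
tan²(x) means (tan x)², squaring the output; tan(x²) squares the input. These are different functions.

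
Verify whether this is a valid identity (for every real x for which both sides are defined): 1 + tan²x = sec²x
Claim: 1 + tan²x = sec²x.
Reasoning: Start from sin²x + cos²x = 1 and divide every term by cos²x (allowed wherever tan x and sec x are defined): tan²x + 1 = 1/cos²x = sec²x.
So the two sides agree for every real x for which both sides are defined.

Conclusion: Yes, this is an identity.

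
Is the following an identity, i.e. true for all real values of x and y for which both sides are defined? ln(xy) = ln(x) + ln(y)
Claim: ln(xy) = ln(x) + ln(y).
Reasoning: Both sides are simultaneously defined only when x, y > 0. Write x = e^p, y = e^q (p = ln x, q = ln y). Then xy = e^p · e^q = e^(p+q), so ln(xy) = p + q = ln(x) + ln(y).
So the two sides agree for all real values of x and y for which both sides are defined.

Conclusion: Yes, this is an identity.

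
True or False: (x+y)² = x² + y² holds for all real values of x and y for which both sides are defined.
Claim: (x+y)² = x² + y².
Test a specific point where both sides are defined: x = 3, y = 3/2.
LHS = (x+y)² ≈ 20.2500
RHS = x² + y² ≈ 11.2500
Since 20.2500 ≠ 11.2500, the equation fails at this point, so it cannot hold for all real values of x and y for which both sides are defined.
The correct expansion is (x+y)² = x² + 2xy + y²; the cross term 2xy is missing.

Conclusion: False.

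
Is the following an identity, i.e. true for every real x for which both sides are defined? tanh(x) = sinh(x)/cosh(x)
Claim: tanh(x) = sinh(x)/cosh(x).
Reasoning: tanh(x) is defined as sinh(x)/cosh(x) = (e^x - e^-x)/(e^x + e^-x); cosh(x) ≥ 1 is never zero, so this holds for every real x.
So the two sides agree for every real x for which both sides are defined.

Conclusion: Yes, this is an identity.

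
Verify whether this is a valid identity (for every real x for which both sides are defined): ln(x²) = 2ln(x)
Yes, this is an identity.

Claim: ln(x²) = 2ln(x).
Reasoning: The right side requires x > 0. For x > 0, x² = (e^(ln x))² = e^(2ln x), so ln(x²) = 2ln(x). (For x < 0 the right side is undefined, so those values are outside the claim.)
So the two sides agree for every real x for which both sides are defined.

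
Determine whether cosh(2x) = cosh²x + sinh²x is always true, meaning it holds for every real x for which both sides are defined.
Yes, this is an identity.

Claim: cosh(2x) = cosh²x + sinh²x.
Reasoning: cosh²x = (e^(2x) + 2 + e^(-2x))/4 and sinh²x = (e^(2x) - 2 + e^(-2x))/4. Adding gives (2e^(2x) + 2e^(-2x))/4 = (e^(2x) + e^(-2x))/2 = cosh(2x).
So the two sides agree for every real x for which both sides are defined.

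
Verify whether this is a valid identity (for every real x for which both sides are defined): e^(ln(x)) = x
Claim: e^(ln(x)) = x.
Reasoning: For x > 0, ln(x) is by definition the exponent p such that e^p = x. Raising e to that exponent therefore returns x: e^(ln x) = x.
So the two sides agree for every real x for which both sides are defined.

Conclusion: Yes, this is an identity.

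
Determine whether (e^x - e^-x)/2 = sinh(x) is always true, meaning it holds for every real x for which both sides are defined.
Yes, this is an identity.

Claim: (e^x - e^-x)/2 = sinh(x).
Reasoning: This is exactly the definition of the hyperbolic sine: sinh(x) := (e^x - e^-x)/2.
So the two sides agree for every real x for which both sides are defined.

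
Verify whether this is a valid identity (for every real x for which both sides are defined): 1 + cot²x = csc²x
Yes, this is an identity.

Claim: 1 + cot²x = csc²x.
Reasoning: Start from sin²x + cos²x = 1 and divide every term by sin²x (allowed wherever cot x and csc x are defined): 1 + cot²x = 1/sin²x = csc²x.
So the two sides agree for every real x for which both sides are defined.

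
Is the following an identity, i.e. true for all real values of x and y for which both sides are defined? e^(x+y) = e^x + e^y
Claim: e^(x+y) = e^x + e^y.
Test a specific point where both sides are defined: x = 3, y = 2.
LHS = e^(x+y) ≈ 148.4132
RHS = e^x + e^y ≈ 27.4746
Since 148.4132 ≠ 27.4746, the equation fails at this point, so it cannot hold for all real values of x and y for which both sides are defined.
The correct rule is e^(x+y) = e^x · e^y (a product, not a sum).

Conclusion: No, this is NOT an identity.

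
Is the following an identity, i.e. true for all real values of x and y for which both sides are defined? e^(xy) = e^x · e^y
Claim: e^(xy) = e^x · e^y.
Test a specific point where both sides are defined: x = 3/2, y = -2.
LHS = e^(xy) ≈ 0.0498
RHS = e^x · e^y ≈ 0.6065
Since 0.0498 ≠ 0.6065, the equation fails at this point, so it cannot hold for all real values of x and y for which both sides are defined.
e^x · e^y = e^(x+y), not e^(xy).

Conclusion: No, this is NOT an identity.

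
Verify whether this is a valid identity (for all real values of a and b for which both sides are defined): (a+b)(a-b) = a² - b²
Claim: (a+b)(a-b) = a² - b².
Reasoning: Expand: (a+b)(a-b) = a² - ab + ba - b² = a² - b² (the cross terms cancel).
So the two sides agree for all real values of a and b for which both sides are defined.

Conclusion: Yes, this is an identity.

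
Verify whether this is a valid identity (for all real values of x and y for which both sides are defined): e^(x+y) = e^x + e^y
No, this is NOT an identity.

Claim: e^(x+y) = e^x + e^y.
Test a specific point where both sides are defined: x = 4, y = 2.
LHS = e^(x+y) ≈ 403.4288
RHS = e^x + e^y ≈ 61.9872
Since 403.4288 ≠ 61.9872, the equation fails at this point, so it cannot hold for all real values of x and y for which both sides are defined.
The correct rule is e^(x+y) = e^x · e^y (a product, not a sum).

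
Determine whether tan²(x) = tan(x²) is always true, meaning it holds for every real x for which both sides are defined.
Claim: tan²(x) = tan(x²).
Test a specific point where both sides are defined: x = π/6.
LHS = tan²(x) ≈ 0.3333
RHS = tan(x²) ≈ 0.2812
Since 0.3333 ≠ 0.2812, the equation fails at this point, so it cannot hold for every real x for which both sides are defined.
tan²(x) means (tan x)², squaring the output; tan(x²) squares the input. These are different functions.

Conclusion: No, this is NOT an identity.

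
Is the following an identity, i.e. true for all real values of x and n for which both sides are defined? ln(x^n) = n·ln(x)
Claim: ln(x^n) = n·ln(x).
Reasoning: The right side requires x > 0. For x > 0, x^n = (e^(ln x))^n = e^(n·ln x), so taking ln of both sides gives ln(x^n) = n·ln(x).
So the two sides agree for all real values of x and n for which both sides are defined.

Conclusion: Yes, this is an identity.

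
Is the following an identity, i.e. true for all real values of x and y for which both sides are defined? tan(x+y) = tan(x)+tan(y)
Claim: tan(x+y) = tan(x)+tan(y).
Test a specific point where both sides are defined: x = π/4, y = 2π/3.
LHS = tan(x+y) ≈ -0.2679
RHS = tan(x)+tan(y) ≈ -0.7321
Since -0.2679 ≠ -0.7321, the equation fails at this point, so it cannot hold for all real values of x and y for which both sides are defined.
The correct formula is tan(x+y) = (tan(x) + tan(y))/(1 - tan(x)tan(y)).

Conclusion: No, this is NOT an identity.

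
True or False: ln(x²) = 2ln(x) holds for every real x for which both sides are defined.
True.

Claim: ln(x²) = 2ln(x).
Reasoning: The right side requires x > 0. For x > 0, x² = (e^(ln x))² = e^(2ln x), so ln(x²) = 2ln(x). (For x < 0 the right side is undefined, so those values are outside the claim.)
So the two sides agree for every real x for which both sides are defined.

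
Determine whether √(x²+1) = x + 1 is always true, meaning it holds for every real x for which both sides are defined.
Claim: √(x²+1) = x + 1.
Test a specific point where both sides are defined: x = 3.
LHS = √(x²+1) ≈ 3.1623
RHS = x + 1 ≈ 4.0000
Since 3.1623 ≠ 4.0000, the equation fails at this point, so it cannot hold for every real x for which both sides are defined.
(x+1)² = x² + 2x + 1 ≠ x² + 1 unless x = 0.

Conclusion: No, this is NOT an identity.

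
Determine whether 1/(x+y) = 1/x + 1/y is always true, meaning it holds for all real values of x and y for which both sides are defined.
No, this is NOT an identity.

Claim: 1/(x+y) = 1/x + 1/y.
Test a specific point where both sides are defined: x = 4, y = 4.
LHS = 1/(x+y) ≈ 0.1250
RHS = 1/x + 1/y ≈ 0.5000
Since 0.1250 ≠ 0.5000, the equation fails at this point, so it cannot hold for all real values of x and y for which both sides are defined.
1/x + 1/y = (x+y)/(xy), which is not 1/(x+y).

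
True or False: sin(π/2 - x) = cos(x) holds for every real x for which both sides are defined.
True.

Claim: sin(π/2 - x) = cos(x).
Reasoning: Use sin(u - v) = sin(u)cos(v) - cos(u)sin(v) with u = π/2, v = x: sin(π/2)cos(x) - cos(π/2)sin(x) = 1·cos(x) - 0·sin(x) = cos(x).
So the two sides agree for every real x for which both sides are defined.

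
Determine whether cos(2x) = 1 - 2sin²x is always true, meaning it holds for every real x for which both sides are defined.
Yes, this is an identity.

Claim: cos(2x) = 1 - 2sin²x.
Reasoning: cos(2x) = cos²x - sin²x. Replace cos²x by 1 - sin²x: (1 - sin²x) - sin²x = 1 - 2sin²x.
So the two sides agree for every real x for which both sides are defined.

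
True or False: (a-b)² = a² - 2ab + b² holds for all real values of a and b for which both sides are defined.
True.

Claim: (a-b)² = a² - 2ab + b².
Reasoning: Expand: (a-b)² = (a-b)(a-b) = a·a - a·b - b·a + b·b = a² - 2ab + b².
So the two sides agree for all real values of a and b for which both sides are defined.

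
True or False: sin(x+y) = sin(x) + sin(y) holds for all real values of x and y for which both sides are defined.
False.

Claim: sin(x+y) = sin(x) + sin(y).
Test a specific point where both sides are defined: x = π/2, y = π/2.
LHS = sin(x+y) ≈ 0.0000
RHS = sin(x) + sin(y) ≈ 2.0000
Since 0.0000 ≠ 2.0000, the equation fails at this point, so it cannot hold for all real values of x and y for which both sides are defined.
The correct expansion is sin(x+y) = sin(x)cos(y) + cos(x)sin(y); sine is not additive.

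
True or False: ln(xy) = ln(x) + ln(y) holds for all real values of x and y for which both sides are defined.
Claim: ln(xy) = ln(x) + ln(y).
Reasoning: Both sides are simultaneously defined only when x, y > 0. Write x = e^p, y = e^q (p = ln x, q = ln y). Then xy = e^p · e^q = e^(p+q), so ln(xy) = p + q = ln(x) + ln(y).
So the two sides agree for all real values of x and y for which both sides are defined.

Conclusion: True.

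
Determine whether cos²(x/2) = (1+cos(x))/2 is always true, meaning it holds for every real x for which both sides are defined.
Claim: cos²(x/2) = (1+cos(x))/2.
Reasoning: Use cos(2θ) = 2cos²θ - 1 with θ = x/2: cos(x) = 2cos²(x/2) - 1. Solving for cos²(x/2) gives (1 + cos(x))/2.
So the two sides agree for every real x for which both sides are defined.

Conclusion: Yes, this is an identity.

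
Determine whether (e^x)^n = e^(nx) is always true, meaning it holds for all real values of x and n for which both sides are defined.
Claim: (e^x)^n = e^(nx).
Reasoning: e^x is a positive real number, and for a positive base B and real exponent n, B^n = e^(n·ln B). With B = e^x, ln B = x, so (e^x)^n = e^(n·x).
So the two sides agree for all real values of x and n for which both sides are defined.

Conclusion: Yes, this is an identity.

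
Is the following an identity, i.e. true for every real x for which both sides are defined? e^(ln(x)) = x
Claim: e^(ln(x)) = x.
Reasoning: For x > 0, ln(x) is by definition the exponent p such that e^p = x. Raising e to that exponent therefore returns x: e^(ln x) = x.
So the two sides agree for every real x for which both sides are defined.

Conclusion: Yes, this is an identity.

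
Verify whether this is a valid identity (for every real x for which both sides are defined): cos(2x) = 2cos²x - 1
Claim: cos(2x) = 2cos²x - 1.
Reasoning: cos(2x) = cos²x - sin²x. Replace sin²x by 1 - cos²x: cos²x - (1 - cos²x) = 2cos²x - 1.
So the two sides agree for every real x for which both sides are defined.

Conclusion: Yes, this is an identity.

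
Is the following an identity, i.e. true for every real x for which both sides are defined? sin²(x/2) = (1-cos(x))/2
Yes, this is an identity.

Claim: sin²(x/2) = (1-cos(x))/2.
Reasoning: Use cos(2θ) = 1 - 2sin²θ with θ = x/2: cos(x) = 1 - 2sin²(x/2). Solving for sin²(x/2) gives (1 - cos(x))/2.
So the two sides agree for every real x for which both sides are defined.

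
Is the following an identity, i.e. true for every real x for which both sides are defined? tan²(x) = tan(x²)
No, this is NOT an identity.

Claim: tan²(x) = tan(x²).
Test a specific point where both sides are defined: x = -π/6.
LHS = tan²(x) ≈ 0.3333
RHS = tan(x²) ≈ 0.2812
Since 0.3333 ≠ 0.2812, the equation fails at this point, so it cannot hold for every real x for which both sides are defined.
tan²(x) means (tan x)², squaring the output; tan(x²) squares the input. These are different functions.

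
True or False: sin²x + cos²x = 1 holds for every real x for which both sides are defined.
Claim: sin²x + cos²x = 1.
Reasoning: The point (cos x, sin x) lies on the unit circle X² + Y² = 1, so cos²x + sin²x = 1 for every real x.
So the two sides agree for every real x for which both sides are defined.

Conclusion: True.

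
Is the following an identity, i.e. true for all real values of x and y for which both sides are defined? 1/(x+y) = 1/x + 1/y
No, this is NOT an identity.

Claim: 1/(x+y) = 1/x + 1/y.
Test a specific point where both sides are defined: x = -1, y = 3/2.
LHS = 1/(x+y) ≈ 2.0000
RHS = 1/x + 1/y ≈ -0.3333
Since 2.0000 ≠ -0.3333, the equation fails at this point, so it cannot hold for all real values of x and y for which both sides are defined.
1/x + 1/y = (x+y)/(xy), which is not 1/(x+y).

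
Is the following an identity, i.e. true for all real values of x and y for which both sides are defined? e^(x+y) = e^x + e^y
Claim: e^(x+y) = e^x + e^y.
Test a specific point where both sides are defined: x = 1, y = 5.
LHS = e^(x+y) ≈ 403.4288
RHS = e^x + e^y ≈ 151.1314
Since 403.4288 ≠ 151.1314, the equation fails at this point, so it cannot hold for all real values of x and y for which both sides are defined.
The correct rule is e^(x+y) = e^x · e^y (a product, not a sum).

Conclusion: No, this is NOT an identity.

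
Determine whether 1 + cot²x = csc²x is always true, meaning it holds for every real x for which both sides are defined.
Yes, this is an identity.

Claim: 1 + cot²x = csc²x.
Reasoning: Start from sin²x + cos²x = 1 and divide every term by sin²x (allowed wherever cot x and csc x are defined): 1 + cot²x = 1/sin²x = csc²x.
So the two sides agree for every real x for which both sides are defined.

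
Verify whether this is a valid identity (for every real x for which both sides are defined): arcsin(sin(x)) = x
No, this is NOT an identity.

Claim: arcsin(sin(x)) = x.
Test a specific point where both sides are defined: x = π.
LHS = arcsin(sin(x)) ≈ 0.0000
RHS = x ≈ 3.1416
Since 0.0000 ≠ 3.1416, the equation fails at this point, so it cannot hold for every real x for which both sides are defined.
arcsin only returns values in [-π/2, π/2], so arcsin(sin(x)) = x holds only for x in that interval, not for all real x.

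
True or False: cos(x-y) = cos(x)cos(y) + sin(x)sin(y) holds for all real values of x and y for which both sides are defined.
Claim: cos(x-y) = cos(x)cos(y) + sin(x)sin(y).
Reasoning: Replace y by -y in cos(x+y) = cos(x)cos(y) - sin(x)sin(y) and use cos(-y) = cos(y), sin(-y) = -sin(y): cos(x-y) = cos(x)cos(y) + sin(x)sin(y).
So the two sides agree for all real values of x and y for which both sides are defined.

Conclusion: True.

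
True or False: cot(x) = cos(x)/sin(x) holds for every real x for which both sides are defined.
True.

Claim: cot(x) = cos(x)/sin(x).
Reasoning: cot(x) is defined as 1/tan(x) = 1/(sin(x)/cos(x)) = cos(x)/sin(x), wherever sin(x) ≠ 0.
So the two sides agree for every real x for which both sides are defined.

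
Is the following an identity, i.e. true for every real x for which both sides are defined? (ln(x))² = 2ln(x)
Claim: (ln(x))² = 2ln(x).
Test a specific point where both sides are defined: x = 2.
LHS = (ln(x))² ≈ 0.4805
RHS = 2ln(x) ≈ 1.3863
Since 0.4805 ≠ 1.3863, the equation fails at this point, so it cannot hold for every real x for which both sides are defined.
2ln(x) equals ln(x²), which is not the same as (ln x)².

Conclusion: No, this is NOT an identity.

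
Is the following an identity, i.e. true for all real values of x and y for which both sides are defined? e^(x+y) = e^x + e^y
No, this is NOT an identity.

Claim: e^(x+y) = e^x + e^y.
Test a specific point where both sides are defined: x = 5, y = 4.
LHS = e^(x+y) ≈ 8103.0839
RHS = e^x + e^y ≈ 203.0113
Since 8103.0839 ≠ 203.0113, the equation fails at this point, so it cannot hold for all real values of x and y for which both sides are defined.
The correct rule is e^(x+y) = e^x · e^y (a product, not a sum).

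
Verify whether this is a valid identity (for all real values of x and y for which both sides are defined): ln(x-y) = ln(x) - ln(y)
No, this is NOT an identity.

Claim: ln(x-y) = ln(x) - ln(y).
Test a specific point where both sides are defined: x = 1, y = 1/2.
LHS = ln(x-y) ≈ -0.6931
RHS = ln(x) - ln(y) ≈ 0.6931
Since -0.6931 ≠ 0.6931, the equation fails at this point, so it cannot hold for all real values of x and y for which both sides are defined.
ln(x) - ln(y) = ln(x/y), not ln(x-y).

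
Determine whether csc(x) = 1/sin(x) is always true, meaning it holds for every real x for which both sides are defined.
Yes, this is an identity.

Claim: csc(x) = 1/sin(x).
Reasoning: csc(x) is by definition the reciprocal of sin(x), wherever sin(x) ≠ 0.
So the two sides agree for every real x for which both sides are defined.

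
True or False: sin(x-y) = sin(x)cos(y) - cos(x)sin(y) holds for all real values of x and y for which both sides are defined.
Claim: sin(x-y) = sin(x)cos(y) - cos(x)sin(y).
Reasoning: Replace y by -y in sin(x+y) = sin(x)cos(y) + cos(x)sin(y) and use cos(-y) = cos(y), sin(-y) = -sin(y): sin(x-y) = sin(x)cos(y) - cos(x)sin(y).
So the two sides agree for all real values of x and y for which both sides are defined.

Conclusion: True.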